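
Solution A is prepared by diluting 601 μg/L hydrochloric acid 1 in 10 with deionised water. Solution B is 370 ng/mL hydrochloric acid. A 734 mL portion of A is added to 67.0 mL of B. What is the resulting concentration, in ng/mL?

C_A = 601 μg/L / 10 = 60.1 μg/L.
C_B = 370 ng/mL = 370 μg/L.
C_mix = (C_A·V_A + C_B·V_B)/(V_A + V_B) = (60.1×734 + 370×67.0) / 801.0 = 86.0 μg/L = 86.0 ng/mL.

86.0 ng/mL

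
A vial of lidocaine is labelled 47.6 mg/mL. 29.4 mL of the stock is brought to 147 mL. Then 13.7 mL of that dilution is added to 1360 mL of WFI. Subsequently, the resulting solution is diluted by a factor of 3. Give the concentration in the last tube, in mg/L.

Overall dilution factor = 5 × 100.3 × 3 = 1504.
47.6 mg/mL / 1504 = 0.0316 mg/mL = 31.6 mg/L.

31.6 mg/L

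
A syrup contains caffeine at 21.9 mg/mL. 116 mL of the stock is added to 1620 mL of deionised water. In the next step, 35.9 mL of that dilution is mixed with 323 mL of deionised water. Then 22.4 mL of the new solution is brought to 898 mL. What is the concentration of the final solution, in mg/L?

Overall dilution factor = 14.97 × 9.997 × 40.09 = 5998.
21.9 mg/mL / 5998 = 3.65 × 10⁻³ mg/mL = 3.65 mg/L.

3.65 mg/L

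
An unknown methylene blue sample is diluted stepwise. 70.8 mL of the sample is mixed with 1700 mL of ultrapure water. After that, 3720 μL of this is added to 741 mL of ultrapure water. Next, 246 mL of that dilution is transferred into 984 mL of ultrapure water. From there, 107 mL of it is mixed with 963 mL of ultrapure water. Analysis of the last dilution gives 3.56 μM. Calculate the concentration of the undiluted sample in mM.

Overall dilution factor = 25.01 × 200.2 × 5 × 10 = 2.50 × 10⁵.
Original = 3.56 μM × 2.50 × 10⁵ = 8.91 × 10⁵ μM = 891 mM.

891 mM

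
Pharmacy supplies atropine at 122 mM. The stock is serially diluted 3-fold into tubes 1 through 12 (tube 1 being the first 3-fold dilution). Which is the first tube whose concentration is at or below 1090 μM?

Tube n has concentration 122 mM / 3ⁿ.
Need 3ⁿ ≥ 122 mM / 1090 μM = 112, so n ≥ 4.29.
First such tube: n = 5.

tube 5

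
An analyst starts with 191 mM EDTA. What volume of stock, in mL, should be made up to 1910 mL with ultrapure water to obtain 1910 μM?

1910 μM = 1.91 mM.
V₁ = C₂V₂/C₁ = 1.91 × 1910 / 191 = 19.1 mL.

19.1 mL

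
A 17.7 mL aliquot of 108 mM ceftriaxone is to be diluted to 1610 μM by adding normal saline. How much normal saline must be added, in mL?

1170 mL

1610 μM = 1.61 mM.
V₂ = C₁V₁/C₂ = 108 × 17.7 / 1.61 = 1187 mL.
Diluent to add = V₂ − V₁ = 1187 − 17.7 = 1170 mL.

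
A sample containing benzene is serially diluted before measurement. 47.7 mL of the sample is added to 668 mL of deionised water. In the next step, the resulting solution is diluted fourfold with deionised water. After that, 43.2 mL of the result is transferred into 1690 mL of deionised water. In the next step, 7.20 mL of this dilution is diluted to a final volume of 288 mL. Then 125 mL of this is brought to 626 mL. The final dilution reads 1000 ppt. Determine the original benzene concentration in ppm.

482 ppm

Overall dilution factor = 15.00 × 4 × 40.12 × 40 × 5.008 = 4.82 × 10⁵.
Original = 1000 ppt × 4.82 × 10⁵ = 4.82 × 10⁸ ppt = 482 ppm.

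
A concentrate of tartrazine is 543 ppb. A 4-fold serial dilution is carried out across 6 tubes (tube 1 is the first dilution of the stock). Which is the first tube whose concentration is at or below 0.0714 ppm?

Tube n has concentration 543 ppb / 4ⁿ.
Need 4ⁿ ≥ 543 ppb / 0.0714 ppm = 7.61, so n ≥ 1.46.
First such tube: n = 2.

tube 2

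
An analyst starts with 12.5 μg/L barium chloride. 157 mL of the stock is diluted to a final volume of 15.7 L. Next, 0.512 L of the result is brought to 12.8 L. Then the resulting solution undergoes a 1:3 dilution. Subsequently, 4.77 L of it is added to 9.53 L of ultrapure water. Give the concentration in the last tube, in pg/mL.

0.556 pg/mL

Overall dilution factor = 100 × 25 × 3 × 2.998 = 2.25 × 10⁴.
12.5 μg/L / 2.25 × 10⁴ = 5.56 × 10⁻⁴ μg/L = 0.556 pg/mL.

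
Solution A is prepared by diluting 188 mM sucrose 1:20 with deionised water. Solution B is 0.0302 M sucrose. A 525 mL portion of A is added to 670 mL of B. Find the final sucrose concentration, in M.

0.0211 M

C_A = 188 mM / 20 = 9.40 mM.
C_B = 0.0302 M = 30.2 mM.
C_mix = (C_A·V_A + C_B·V_B)/(V_A + V_B) = (9.40×525 + 30.2×670) / 1195 = 21.1 mM = 0.0211 M.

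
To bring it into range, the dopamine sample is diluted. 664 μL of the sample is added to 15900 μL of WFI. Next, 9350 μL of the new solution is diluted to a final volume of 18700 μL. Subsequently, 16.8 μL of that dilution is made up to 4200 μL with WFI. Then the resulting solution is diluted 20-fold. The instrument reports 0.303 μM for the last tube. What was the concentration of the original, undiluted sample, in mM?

Overall dilution factor = 24.95 × 2 × 250 × 20 = 2.49 × 10⁵.
Original = 0.303 μM × 2.49 × 10⁵ = 7.56 × 10⁴ μM = 75.6 mM.

75.6 mM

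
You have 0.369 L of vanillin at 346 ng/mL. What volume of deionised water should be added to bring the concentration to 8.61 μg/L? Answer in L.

8.61 μg/L = 8.61 ng/mL.
V₂ = C₁V₁/C₂ = 346 × 0.369 / 8.61 = 14.8 L.
Diluent to add = V₂ − V₁ = 14.8 − 0.369 = 14.5 L.

14.5 L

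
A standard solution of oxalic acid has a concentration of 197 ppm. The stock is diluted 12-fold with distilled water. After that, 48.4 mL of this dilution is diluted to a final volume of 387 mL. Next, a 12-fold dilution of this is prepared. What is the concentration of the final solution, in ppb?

Overall dilution factor = 12 × 7.996 × 12 = 1151.
197 ppm / 1151 = 0.171 ppm = 171 ppb.

171 ppb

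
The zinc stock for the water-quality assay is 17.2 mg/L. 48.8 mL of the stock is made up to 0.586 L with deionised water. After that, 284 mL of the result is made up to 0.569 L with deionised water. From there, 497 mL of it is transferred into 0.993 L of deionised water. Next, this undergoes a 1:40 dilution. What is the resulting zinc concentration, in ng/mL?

5.96 ng/mL

Overall dilution factor = 12.01 × 2.004 × 2.998 × 40 = 2885.
17.2 mg/L / 2885 = 5.96 × 10⁻³ mg/L = 5.96 ng/mL.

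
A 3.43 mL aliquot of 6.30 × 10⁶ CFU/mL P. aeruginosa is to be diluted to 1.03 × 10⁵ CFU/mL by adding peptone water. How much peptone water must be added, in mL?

V₂ = C₁V₁/C₂ = 6.30 × 10⁶ × 3.43 / 1.03 × 10⁵ = 210 mL.
Diluent to add = V₂ − V₁ = 210 − 3.43 = 206 mL.

206 mL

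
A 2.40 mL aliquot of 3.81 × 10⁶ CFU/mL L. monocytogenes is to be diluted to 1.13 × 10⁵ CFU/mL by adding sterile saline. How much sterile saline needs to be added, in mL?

78.5 mL

V₂ = C₁V₁/C₂ = 3.81 × 10⁶ × 2.40 / 1.13 × 10⁵ = 80.9 mL.
Diluent to add = V₂ − V₁ = 80.9 − 2.40 = 78.5 mL.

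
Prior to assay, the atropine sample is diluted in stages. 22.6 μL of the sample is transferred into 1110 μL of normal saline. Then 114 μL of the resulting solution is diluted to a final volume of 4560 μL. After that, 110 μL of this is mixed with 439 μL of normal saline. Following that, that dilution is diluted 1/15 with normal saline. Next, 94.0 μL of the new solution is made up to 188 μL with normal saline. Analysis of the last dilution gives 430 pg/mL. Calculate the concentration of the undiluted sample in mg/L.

Overall dilution factor = 50.12 × 40 × 4.991 × 15 × 2 = 3.00 × 10⁵.
Original = 430 pg/mL × 3.00 × 10⁵ = 1.29 × 10⁸ pg/mL = 129 mg/L.

129 mg/L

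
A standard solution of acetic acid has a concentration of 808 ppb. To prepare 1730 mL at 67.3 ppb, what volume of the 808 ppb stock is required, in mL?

V₁ = C₂V₂/C₁ = 67.3 × 1730 / 808 = 144 mL.

144 mL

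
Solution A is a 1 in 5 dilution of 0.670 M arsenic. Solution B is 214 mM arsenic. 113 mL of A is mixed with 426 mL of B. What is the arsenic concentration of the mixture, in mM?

C_A = 0.670 M / 5 = 0.134 M.
C_B = 214 mM = 0.214 M.
C_mix = (C_A·V_A + C_B·V_B)/(V_A + V_B) = (0.134×113 + 0.214×426) / 539.0 = 0.197 M = 197 mM.

197 mM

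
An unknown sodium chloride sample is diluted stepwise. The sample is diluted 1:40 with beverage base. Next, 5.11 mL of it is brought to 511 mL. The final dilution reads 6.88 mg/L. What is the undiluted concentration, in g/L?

27.5 g/L

Overall dilution factor = 40 × 100 = 4000.
Original = 6.88 mg/L × 4000 = 2.75 × 10⁴ mg/L = 27.5 g/L.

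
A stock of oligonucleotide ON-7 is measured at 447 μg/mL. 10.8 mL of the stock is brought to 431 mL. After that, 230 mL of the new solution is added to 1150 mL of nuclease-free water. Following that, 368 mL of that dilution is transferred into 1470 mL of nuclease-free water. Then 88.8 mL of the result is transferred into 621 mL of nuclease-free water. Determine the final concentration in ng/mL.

Overall dilution factor = 39.91 × 6 × 4.995 × 7.993 = 9559.
447 μg/mL / 9559 = 0.0468 μg/mL = 46.8 ng/mL.

46.8 ng/mL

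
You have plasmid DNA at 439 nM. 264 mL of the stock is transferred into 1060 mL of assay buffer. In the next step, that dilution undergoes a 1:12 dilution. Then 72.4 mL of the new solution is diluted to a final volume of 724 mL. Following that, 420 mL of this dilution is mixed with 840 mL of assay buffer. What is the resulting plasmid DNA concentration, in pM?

243 pM

Overall dilution factor = 5.015 × 12 × 10 × 3 = 1805.
439 nM / 1805 = 0.243 nM = 243 pM.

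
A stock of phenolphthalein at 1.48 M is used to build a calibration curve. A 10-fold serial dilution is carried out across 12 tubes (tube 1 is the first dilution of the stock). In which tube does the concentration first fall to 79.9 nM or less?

tube 8

Tube n has concentration 1.48 M / 10ⁿ.
Need 10ⁿ ≥ 1.48 M / 79.9 nM = 1.85 × 10⁷, so n ≥ 7.27.
First such tube: n = 8.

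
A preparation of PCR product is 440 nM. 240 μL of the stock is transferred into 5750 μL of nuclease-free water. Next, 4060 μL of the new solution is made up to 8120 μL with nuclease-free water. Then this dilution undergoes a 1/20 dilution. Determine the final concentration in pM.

Overall dilution factor = 24.96 × 2 × 20 = 998.
440 nM / 998 = 0.441 nM = 441 pM.

441 pM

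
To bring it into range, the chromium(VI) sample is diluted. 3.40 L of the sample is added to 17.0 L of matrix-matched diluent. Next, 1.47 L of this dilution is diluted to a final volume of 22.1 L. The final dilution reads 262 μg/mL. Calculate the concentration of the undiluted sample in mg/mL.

Overall dilution factor = 6 × 15.03 = 90.2.
Original = 262 μg/mL × 90.2 = 2.36 × 10⁴ μg/mL = 23.6 mg/mL.

23.6 mg/mL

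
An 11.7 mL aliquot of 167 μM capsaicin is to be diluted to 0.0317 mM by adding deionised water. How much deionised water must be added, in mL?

49.9 mL

0.0317 mM = 31.7 μM.
V₂ = C₁V₁/C₂ = 167 × 11.7 / 31.7 = 61.6 mL.
Diluent to add = V₂ − V₁ = 61.6 − 11.7 = 49.9 mL.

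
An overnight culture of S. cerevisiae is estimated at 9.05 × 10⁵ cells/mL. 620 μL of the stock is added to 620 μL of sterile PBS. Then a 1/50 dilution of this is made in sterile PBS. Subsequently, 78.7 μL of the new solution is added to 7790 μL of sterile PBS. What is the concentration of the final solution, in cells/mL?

Overall dilution factor = 2 × 50 × 99.98 = 9998.
9.05 × 10⁵ cells/mL / 9998 = 90.5 cells/mL.

90.5 cells/mL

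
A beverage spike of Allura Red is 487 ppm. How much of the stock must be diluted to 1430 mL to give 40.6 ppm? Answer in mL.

V₁ = C₂V₂/C₁ = 40.6 × 1430 / 487 = 119 mL.

119 mL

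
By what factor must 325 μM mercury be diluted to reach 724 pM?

Factor = C₀/C_target = 325 μM / 724 pM = 4.49 × 10⁵.

4.49 × 10⁵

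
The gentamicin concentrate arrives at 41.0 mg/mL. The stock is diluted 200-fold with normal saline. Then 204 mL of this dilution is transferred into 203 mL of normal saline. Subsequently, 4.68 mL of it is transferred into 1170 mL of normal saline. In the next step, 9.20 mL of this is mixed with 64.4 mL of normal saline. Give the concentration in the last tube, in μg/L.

Overall dilution factor = 200 × 1.995 × 251 × 8 = 8.01 × 10⁵.
41.0 mg/mL / 8.01 × 10⁵ = 5.12 × 10⁻⁵ mg/mL = 51.2 μg/L.

51.2 μg/L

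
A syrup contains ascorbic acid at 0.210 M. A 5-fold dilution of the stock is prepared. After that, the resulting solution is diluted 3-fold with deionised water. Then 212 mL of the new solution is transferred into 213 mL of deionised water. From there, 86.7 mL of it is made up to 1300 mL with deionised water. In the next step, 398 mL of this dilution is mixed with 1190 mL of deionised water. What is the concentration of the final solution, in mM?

0.117 mM

Overall dilution factor = 5 × 3 × 2.005 × 14.99 × 3.990 = 1799.
0.210 M / 1799 = 1.17 × 10⁻⁴ M = 0.117 mM.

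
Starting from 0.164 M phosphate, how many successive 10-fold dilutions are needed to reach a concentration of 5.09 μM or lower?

5

Need 10ⁿ ≥ 3.22 × 10⁴, so n ≥ log(3.22 × 10⁴)/log(10) = 4.51.
Minimum whole steps: n = 5.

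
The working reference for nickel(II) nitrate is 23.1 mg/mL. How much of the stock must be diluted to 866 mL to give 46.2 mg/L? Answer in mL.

46.2 mg/L = 0.0462 mg/mL.
V₁ = C₂V₂/C₁ = 0.0462 × 866 / 23.1 = 1.73 mL.

1.73 mL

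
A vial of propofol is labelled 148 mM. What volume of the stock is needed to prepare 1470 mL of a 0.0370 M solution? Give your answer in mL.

368 mL

0.0370 M = 37.0 mM.
V₁ = C₂V₂/C₁ = 37.0 × 1470 / 148 = 368 mL.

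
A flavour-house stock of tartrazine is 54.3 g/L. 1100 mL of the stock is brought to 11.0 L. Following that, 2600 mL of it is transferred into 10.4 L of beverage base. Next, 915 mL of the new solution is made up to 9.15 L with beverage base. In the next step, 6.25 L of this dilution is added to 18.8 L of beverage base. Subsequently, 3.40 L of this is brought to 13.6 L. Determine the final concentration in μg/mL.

Overall dilution factor = 10 × 5 × 10 × 4.008 × 4 = 8016.
54.3 g/L / 8016 = 6.77 × 10⁻³ g/L = 6.77 μg/mL.

6.77 μg/mL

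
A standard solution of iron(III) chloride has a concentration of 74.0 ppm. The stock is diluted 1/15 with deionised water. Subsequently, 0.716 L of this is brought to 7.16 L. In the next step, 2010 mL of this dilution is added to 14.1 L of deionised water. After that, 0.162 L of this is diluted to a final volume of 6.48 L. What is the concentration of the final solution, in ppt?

1540 ppt

Overall dilution factor = 15 × 10 × 8.015 × 40 = 4.81 × 10⁴.
74.0 ppm / 4.81 × 10⁴ = 1.54 × 10⁻³ ppm = 1540 ppt.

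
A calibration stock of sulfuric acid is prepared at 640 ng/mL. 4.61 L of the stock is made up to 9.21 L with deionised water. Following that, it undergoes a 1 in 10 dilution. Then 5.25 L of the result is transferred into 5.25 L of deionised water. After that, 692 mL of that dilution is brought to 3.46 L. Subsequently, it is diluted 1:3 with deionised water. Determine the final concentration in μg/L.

Overall dilution factor = 1.998 × 10 × 2 × 5 × 3 = 599.
640 ng/mL / 599 = 1.07 ng/mL = 1.07 μg/L.

1.07 μg/L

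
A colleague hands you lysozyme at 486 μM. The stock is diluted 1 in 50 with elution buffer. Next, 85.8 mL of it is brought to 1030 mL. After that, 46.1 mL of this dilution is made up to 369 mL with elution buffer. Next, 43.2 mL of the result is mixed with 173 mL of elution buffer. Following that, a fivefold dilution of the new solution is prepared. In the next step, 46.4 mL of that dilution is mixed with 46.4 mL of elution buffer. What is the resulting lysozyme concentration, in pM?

Overall dilution factor = 50 × 12.00 × 8.004 × 5.005 × 5 × 2 = 2.40 × 10⁵.
486 μM / 2.40 × 10⁵ = 2.02 × 10⁻³ μM = 2020 pM.

2020 pM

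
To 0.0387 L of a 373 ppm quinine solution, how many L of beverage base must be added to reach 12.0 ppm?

V₂ = C₁V₁/C₂ = 373 × 0.0387 / 12.0 = 1.20 L.
Diluent to add = V₂ − V₁ = 1.20 − 0.0387 = 1.16 L.

1.16 L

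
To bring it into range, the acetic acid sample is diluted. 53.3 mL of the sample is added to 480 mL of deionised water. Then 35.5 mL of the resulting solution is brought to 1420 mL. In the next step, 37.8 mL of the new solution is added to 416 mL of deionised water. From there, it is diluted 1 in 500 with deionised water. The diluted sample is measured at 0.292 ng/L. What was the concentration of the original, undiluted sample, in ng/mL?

Overall dilution factor = 10.01 × 40 × 12.01 × 500 = 2.40 × 10⁶.
Original = 0.292 ng/L × 2.40 × 10⁶ = 7.02 × 10⁵ ng/L = 702 ng/mL.

702 ng/mL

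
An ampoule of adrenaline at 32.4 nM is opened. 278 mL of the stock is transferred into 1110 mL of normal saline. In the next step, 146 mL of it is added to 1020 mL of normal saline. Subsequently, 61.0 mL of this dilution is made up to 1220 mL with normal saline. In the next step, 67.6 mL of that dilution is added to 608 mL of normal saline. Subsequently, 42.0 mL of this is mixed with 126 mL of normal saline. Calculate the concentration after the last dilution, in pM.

Overall dilution factor = 4.993 × 7.986 × 20 × 9.994 × 4 = 3.19 × 10⁴.
32.4 nM / 3.19 × 10⁴ = 1.02 × 10⁻³ nM = 1.02 pM.

1.02 pM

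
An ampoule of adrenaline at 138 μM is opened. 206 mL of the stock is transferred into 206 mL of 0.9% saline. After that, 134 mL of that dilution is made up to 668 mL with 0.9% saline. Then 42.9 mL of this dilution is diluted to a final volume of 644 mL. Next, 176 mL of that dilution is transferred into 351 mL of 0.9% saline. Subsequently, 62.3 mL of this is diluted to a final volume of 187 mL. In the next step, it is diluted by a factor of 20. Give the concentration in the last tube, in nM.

Overall dilution factor = 2 × 4.985 × 15.01 × 2.994 × 3.002 × 20 = 2.69 × 10⁴.
138 μM / 2.69 × 10⁴ = 5.13 × 10⁻³ μM = 5.13 nM.

5.13 nM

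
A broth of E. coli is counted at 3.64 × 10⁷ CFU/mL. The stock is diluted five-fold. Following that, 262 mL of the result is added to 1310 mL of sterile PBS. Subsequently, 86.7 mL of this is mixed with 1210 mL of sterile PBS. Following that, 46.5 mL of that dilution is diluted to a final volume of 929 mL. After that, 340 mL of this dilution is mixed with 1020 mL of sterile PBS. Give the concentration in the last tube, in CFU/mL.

Overall dilution factor = 5 × 6 × 14.96 × 19.98 × 4 = 3.59 × 10⁴.
3.64 × 10⁷ CFU/mL / 3.59 × 10⁴ = 1020 CFU/mL.

1020 CFU/mL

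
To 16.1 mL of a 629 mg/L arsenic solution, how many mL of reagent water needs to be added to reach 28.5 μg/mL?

28.5 μg/mL = 28.5 mg/L.
V₂ = C₁V₁/C₂ = 629 × 16.1 / 28.5 = 355 mL.
Diluent to add = V₂ − V₁ = 355 − 16.1 = 339 mL.

339 mL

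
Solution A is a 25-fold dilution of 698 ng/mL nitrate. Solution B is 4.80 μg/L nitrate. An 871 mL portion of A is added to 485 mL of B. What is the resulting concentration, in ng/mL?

C_A = 698 ng/mL / 25 = 27.9 ng/mL.
C_B = 4.80 μg/L = 4.80 ng/mL.
C_mix = (C_A·V_A + C_B·V_B)/(V_A + V_B) = (27.9×871 + 4.80×485) / 1356 = 19.7 ng/mL.

19.7 ng/mL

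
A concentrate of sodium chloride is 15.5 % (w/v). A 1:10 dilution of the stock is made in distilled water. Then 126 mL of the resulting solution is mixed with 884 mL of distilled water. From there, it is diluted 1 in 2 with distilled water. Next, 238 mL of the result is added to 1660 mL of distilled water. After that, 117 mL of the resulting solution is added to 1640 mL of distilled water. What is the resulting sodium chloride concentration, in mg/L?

8.07 mg/L

Overall dilution factor = 10 × 8.016 × 2 × 7.975 × 15.02 = 1.92 × 10⁴.
15.5 % (w/v) / 1.92 × 10⁴ = 8.07 × 10⁻⁴ % (w/v) = 8.07 mg/L.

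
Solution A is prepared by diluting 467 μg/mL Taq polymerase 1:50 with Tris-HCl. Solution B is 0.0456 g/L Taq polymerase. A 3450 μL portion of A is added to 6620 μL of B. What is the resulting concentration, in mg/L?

C_A = 467 μg/mL / 50 = 9.34 μg/mL.
C_B = 0.0456 g/L = 45.6 μg/mL.
C_mix = (C_A·V_A + C_B·V_B)/(V_A + V_B) = (9.34×3450 + 45.6×6620) / 10070 = 33.2 μg/mL = 33.2 mg/L.

33.2 mg/L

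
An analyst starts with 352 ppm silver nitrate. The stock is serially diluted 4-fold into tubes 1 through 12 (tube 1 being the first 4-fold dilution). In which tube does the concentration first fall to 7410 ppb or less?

tube 3

Tube n has concentration 352 ppm / 4ⁿ.
Need 4ⁿ ≥ 352 ppm / 7410 ppb = 47.5, so n ≥ 2.78.
First such tube: n = 3.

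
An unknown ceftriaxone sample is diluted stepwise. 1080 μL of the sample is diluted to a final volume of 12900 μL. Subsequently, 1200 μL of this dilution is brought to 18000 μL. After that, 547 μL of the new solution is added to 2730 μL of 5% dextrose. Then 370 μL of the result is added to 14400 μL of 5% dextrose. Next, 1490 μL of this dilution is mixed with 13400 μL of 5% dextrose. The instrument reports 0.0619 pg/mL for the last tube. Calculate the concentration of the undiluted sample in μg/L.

Overall dilution factor = 11.94 × 15 × 5.991 × 39.92 × 9.993 = 4.28 × 10⁵.
Original = 0.0619 pg/mL × 4.28 × 10⁵ = 2.65 × 10⁴ pg/mL = 26.5 μg/L.

26.5 μg/L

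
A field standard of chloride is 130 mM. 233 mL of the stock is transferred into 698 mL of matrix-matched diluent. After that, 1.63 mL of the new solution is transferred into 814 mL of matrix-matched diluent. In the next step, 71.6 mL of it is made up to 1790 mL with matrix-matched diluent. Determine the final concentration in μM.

2.60 μM

Overall dilution factor = 3.996 × 500.4 × 25 = 5.00 × 10⁴.
130 mM / 5.00 × 10⁴ = 2.60 × 10⁻³ mM = 2.60 μM.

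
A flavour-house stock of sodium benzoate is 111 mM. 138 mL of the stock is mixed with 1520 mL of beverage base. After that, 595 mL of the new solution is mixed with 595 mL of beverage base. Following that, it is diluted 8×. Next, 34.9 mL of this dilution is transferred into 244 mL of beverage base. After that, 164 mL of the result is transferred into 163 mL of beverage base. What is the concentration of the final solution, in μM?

36.2 μM

Overall dilution factor = 12.01 × 2 × 8 × 7.991 × 1.994 = 3063.
111 mM / 3063 = 0.0362 mM = 36.2 μM.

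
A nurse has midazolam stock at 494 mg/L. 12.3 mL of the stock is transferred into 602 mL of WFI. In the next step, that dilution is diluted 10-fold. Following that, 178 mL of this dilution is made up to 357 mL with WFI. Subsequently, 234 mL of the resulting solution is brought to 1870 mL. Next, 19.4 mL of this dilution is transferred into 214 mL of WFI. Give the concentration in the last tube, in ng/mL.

Overall dilution factor = 49.94 × 10 × 2.006 × 7.991 × 12.03 = 9.63 × 10⁴.
494 mg/L / 9.63 × 10⁴ = 5.13 × 10⁻³ mg/L = 5.13 ng/mL.

5.13 ng/mL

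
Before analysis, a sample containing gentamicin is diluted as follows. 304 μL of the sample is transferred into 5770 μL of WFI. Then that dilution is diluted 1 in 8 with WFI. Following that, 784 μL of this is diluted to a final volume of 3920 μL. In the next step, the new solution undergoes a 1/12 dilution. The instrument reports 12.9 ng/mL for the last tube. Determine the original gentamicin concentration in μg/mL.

Overall dilution factor = 19.98 × 8 × 5 × 12 = 9591.
Original = 12.9 ng/mL × 9591 = 1.24 × 10⁵ ng/mL = 124 μg/mL.

124 μg/mL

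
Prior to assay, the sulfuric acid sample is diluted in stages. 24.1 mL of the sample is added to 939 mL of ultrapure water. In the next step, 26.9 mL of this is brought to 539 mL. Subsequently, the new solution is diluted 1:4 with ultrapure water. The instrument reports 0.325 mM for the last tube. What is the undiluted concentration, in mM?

Overall dilution factor = 39.96 × 20.04 × 4 = 3203.
Original = 0.325 mM × 3203 = 1041 mM.

1040 mM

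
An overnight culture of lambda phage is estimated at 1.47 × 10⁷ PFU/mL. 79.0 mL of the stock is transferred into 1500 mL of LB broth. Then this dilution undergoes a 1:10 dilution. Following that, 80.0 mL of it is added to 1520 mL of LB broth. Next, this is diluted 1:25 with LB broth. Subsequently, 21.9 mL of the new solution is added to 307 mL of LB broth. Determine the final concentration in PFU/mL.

9.79 PFU/mL

Overall dilution factor = 19.99 × 10 × 20 × 25 × 15.02 = 1.50 × 10⁶.
1.47 × 10⁷ PFU/mL / 1.50 × 10⁶ = 9.79 PFU/mL.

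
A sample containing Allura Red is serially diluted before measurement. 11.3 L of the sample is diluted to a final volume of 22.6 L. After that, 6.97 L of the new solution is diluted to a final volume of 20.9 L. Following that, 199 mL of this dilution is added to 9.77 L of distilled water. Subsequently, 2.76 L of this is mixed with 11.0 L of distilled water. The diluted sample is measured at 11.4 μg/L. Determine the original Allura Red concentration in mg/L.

Overall dilution factor = 2 × 2.999 × 50.10 × 4.986 = 1498.
Original = 11.4 μg/L × 1498 = 1.71 × 10⁴ μg/L = 17.1 mg/L.

17.1 mg/L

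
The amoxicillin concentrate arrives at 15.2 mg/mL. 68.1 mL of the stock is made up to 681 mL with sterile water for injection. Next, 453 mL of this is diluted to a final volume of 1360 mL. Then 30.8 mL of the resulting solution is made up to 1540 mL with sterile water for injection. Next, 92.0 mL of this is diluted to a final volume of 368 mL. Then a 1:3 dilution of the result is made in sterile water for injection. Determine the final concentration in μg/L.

844 μg/L

Overall dilution factor = 10 × 3.002 × 50 × 4 × 3 = 1.80 × 10⁴.
15.2 mg/mL / 1.80 × 10⁴ = 8.44 × 10⁻⁴ mg/mL = 844 μg/L.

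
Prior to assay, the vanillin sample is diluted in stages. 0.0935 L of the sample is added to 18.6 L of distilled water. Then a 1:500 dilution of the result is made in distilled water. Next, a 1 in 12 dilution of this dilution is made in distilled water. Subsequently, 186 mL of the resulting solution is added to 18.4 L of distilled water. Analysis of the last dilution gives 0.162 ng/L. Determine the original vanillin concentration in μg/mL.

19.4 μg/mL

Overall dilution factor = 199.9 × 500 × 12 × 99.92 = 1.20 × 10⁸.
Original = 0.162 ng/L × 1.20 × 10⁸ = 1.94 × 10⁷ ng/L = 19.4 μg/mL.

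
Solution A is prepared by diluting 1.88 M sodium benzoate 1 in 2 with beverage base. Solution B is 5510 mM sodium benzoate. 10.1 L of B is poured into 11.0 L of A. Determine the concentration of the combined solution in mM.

3130 mM

C_A = 1.88 M / 2 = 0.940 M.
C_B = 5510 mM = 5.51 M.
C_mix = (C_A·V_A + C_B·V_B)/(V_A + V_B) = (0.940×11.0 + 5.51×10.1) / 21.10 = 3.13 M = 3130 mM.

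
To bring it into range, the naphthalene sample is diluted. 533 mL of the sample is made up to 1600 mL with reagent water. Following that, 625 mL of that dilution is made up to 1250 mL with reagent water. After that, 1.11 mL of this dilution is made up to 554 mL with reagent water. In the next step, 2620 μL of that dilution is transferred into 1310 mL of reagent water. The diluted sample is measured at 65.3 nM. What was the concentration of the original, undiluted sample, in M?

Overall dilution factor = 3.002 × 2 × 499.1 × 501 = 1.50 × 10⁶.
Original = 65.3 nM × 1.50 × 10⁶ = 9.80 × 10⁷ nM = 0.0980 M.

0.0980 M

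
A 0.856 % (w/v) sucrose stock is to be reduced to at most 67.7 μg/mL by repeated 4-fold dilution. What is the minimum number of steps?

4

Need 4ⁿ ≥ 126, so n ≥ log(126)/log(4) = 3.49.
Minimum whole steps: n = 4.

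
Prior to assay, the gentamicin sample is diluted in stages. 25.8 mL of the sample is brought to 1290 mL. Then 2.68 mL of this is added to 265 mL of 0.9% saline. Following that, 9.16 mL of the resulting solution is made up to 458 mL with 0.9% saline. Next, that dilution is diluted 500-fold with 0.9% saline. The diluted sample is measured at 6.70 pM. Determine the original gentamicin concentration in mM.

0.837 mM

Overall dilution factor = 50 × 99.88 × 50 × 500 = 1.25 × 10⁸.
Original = 6.70 pM × 1.25 × 10⁸ = 8.37 × 10⁸ pM = 0.837 mM.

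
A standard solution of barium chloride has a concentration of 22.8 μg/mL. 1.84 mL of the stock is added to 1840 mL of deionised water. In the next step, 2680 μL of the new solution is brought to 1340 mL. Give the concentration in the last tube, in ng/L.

45.6 ng/L

Overall dilution factor = 1001 × 500 = 5.00 × 10⁵.
22.8 μg/mL / 5.00 × 10⁵ = 4.56 × 10⁻⁵ μg/mL = 45.6 ng/L.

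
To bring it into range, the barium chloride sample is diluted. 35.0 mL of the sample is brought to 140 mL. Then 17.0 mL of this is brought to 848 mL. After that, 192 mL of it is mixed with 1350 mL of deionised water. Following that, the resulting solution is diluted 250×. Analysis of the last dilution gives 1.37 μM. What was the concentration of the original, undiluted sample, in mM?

Overall dilution factor = 4 × 49.88 × 8.031 × 250 = 4.01 × 10⁵.
Original = 1.37 μM × 4.01 × 10⁵ = 5.49 × 10⁵ μM = 549 mM.

549 mM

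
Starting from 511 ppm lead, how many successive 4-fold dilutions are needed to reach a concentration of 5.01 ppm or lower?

4

Need 4ⁿ ≥ 102, so n ≥ log(102)/log(4) = 3.34.
Minimum whole steps: n = 4.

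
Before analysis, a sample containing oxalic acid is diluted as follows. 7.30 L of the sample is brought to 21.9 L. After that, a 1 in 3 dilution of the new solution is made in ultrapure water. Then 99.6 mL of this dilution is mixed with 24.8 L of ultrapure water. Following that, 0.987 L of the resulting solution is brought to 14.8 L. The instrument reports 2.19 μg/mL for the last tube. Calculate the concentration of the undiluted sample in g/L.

73.9 g/L

Overall dilution factor = 3 × 3 × 250.0 × 14.99 = 3.37 × 10⁴.
Original = 2.19 μg/mL × 3.37 × 10⁴ = 7.39 × 10⁴ μg/mL = 73.9 g/L.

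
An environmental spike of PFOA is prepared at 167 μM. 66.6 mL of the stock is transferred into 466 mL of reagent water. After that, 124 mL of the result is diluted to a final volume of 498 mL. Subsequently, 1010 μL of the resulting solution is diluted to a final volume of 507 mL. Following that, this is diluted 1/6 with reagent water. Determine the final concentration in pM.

Overall dilution factor = 7.997 × 4.016 × 502.0 × 6 = 9.67 × 10⁴.
167 μM / 9.67 × 10⁴ = 1.73 × 10⁻³ μM = 1730 pM.

1730 pM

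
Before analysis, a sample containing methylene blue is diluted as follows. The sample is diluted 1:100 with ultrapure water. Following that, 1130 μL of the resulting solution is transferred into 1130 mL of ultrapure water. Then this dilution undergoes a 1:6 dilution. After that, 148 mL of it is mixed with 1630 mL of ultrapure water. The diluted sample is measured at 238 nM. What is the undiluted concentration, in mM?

1720 mM

Overall dilution factor = 100 × 1001 × 6 × 12.01 = 7.22 × 10⁶.
Original = 238 nM × 7.22 × 10⁶ = 1.72 × 10⁹ nM = 1720 mM.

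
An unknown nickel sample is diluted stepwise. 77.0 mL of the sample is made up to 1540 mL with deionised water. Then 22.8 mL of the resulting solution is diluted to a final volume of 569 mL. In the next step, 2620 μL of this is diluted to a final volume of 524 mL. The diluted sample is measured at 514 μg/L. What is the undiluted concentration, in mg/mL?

51.3 mg/mL

Overall dilution factor = 20 × 24.96 × 200 = 9.98 × 10⁴.
Original = 514 μg/L × 9.98 × 10⁴ = 5.13 × 10⁷ μg/L = 51.3 mg/mL.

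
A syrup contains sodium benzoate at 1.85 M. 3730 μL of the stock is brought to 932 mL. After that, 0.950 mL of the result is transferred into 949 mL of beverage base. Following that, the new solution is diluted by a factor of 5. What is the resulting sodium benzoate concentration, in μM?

Overall dilution factor = 249.9 × 999.9 × 5 = 1.25 × 10⁶.
1.85 M / 1.25 × 10⁶ = 1.48 × 10⁻⁶ M = 1.48 μM.

1.48 μM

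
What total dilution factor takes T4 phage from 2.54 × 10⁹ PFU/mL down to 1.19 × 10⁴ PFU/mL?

Factor = C₀/C_target = 2.54 × 10⁹ PFU/mL / 1.19 × 10⁴ PFU/mL = 2.13 × 10⁵.

2.13 × 10⁵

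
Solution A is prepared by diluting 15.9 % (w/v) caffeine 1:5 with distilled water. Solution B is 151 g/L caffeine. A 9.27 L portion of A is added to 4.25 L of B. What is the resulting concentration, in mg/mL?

C_A = 15.9 % (w/v) / 5 = 3.18 % (w/v).
C_B = 151 g/L = 15.1 % (w/v).
C_mix = (C_A·V_A + C_B·V_B)/(V_A + V_B) = (3.18×9.27 + 15.1×4.25) / 13.52 = 6.93 % (w/v) = 69.3 mg/mL.

69.3 mg/mL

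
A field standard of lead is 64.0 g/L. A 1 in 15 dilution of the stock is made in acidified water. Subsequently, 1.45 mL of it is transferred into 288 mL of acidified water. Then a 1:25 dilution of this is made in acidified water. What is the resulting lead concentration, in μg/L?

855 μg/L

Overall dilution factor = 15 × 199.6 × 25 = 7.49 × 10⁴.
64.0 g/L / 7.49 × 10⁴ = 8.55 × 10⁻⁴ g/L = 855 μg/L.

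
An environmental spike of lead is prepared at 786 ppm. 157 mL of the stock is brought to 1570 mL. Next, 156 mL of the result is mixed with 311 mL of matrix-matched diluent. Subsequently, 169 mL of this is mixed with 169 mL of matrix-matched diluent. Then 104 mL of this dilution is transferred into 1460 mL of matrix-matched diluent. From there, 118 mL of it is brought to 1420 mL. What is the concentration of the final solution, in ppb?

Overall dilution factor = 10 × 2.994 × 2 × 15.04 × 12.03 = 1.08 × 10⁴.
786 ppm / 1.08 × 10⁴ = 0.0725 ppm = 72.5 ppb.

72.5 ppb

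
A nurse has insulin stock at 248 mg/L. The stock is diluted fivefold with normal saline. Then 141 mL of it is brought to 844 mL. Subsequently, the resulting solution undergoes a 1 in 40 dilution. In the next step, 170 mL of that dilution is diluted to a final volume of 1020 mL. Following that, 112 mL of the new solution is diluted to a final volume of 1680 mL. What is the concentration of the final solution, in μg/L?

Overall dilution factor = 5 × 5.986 × 40 × 6 × 15 = 1.08 × 10⁵.
248 mg/L / 1.08 × 10⁵ = 2.30 × 10⁻³ mg/L = 2.30 μg/L.

2.30 μg/L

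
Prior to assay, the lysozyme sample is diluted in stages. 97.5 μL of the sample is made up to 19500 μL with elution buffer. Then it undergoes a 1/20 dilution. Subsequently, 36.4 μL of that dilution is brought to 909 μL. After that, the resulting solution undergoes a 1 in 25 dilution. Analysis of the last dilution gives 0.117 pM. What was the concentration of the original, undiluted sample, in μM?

0.292 μM

Overall dilution factor = 200 × 20 × 24.97 × 25 = 2.50 × 10⁶.
Original = 0.117 pM × 2.50 × 10⁶ = 2.92 × 10⁵ pM = 0.292 μM.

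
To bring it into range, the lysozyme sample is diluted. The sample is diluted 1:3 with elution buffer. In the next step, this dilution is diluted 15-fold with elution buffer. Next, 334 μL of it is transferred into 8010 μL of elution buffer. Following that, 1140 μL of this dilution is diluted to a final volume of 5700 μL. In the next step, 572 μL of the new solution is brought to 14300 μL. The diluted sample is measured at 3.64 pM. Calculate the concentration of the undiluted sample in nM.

512 nM

Overall dilution factor = 3 × 15 × 24.98 × 5 × 25 = 1.41 × 10⁵.
Original = 3.64 pM × 1.41 × 10⁵ = 5.12 × 10⁵ pM = 512 nM.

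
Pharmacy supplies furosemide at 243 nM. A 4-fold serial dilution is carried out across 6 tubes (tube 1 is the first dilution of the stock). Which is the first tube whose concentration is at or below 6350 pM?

Tube n has concentration 243 nM / 4ⁿ.
Need 4ⁿ ≥ 243 nM / 6350 pM = 38.3, so n ≥ 2.63.
First such tube: n = 3.

tube 3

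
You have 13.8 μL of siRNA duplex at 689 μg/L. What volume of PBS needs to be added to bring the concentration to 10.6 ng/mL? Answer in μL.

10.6 ng/mL = 10.6 μg/L.
V₂ = C₁V₁/C₂ = 689 × 13.8 / 10.6 = 897 μL.
Diluent to add = V₂ − V₁ = 897 − 13.8 = 883 μL.

883 μL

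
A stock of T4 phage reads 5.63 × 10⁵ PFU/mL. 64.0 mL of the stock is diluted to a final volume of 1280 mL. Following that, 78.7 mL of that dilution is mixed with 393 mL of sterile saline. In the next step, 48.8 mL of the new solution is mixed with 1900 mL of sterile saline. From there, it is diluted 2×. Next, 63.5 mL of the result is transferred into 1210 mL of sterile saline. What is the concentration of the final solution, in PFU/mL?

2.93 PFU/mL

Overall dilution factor = 20 × 5.994 × 39.93 × 2 × 20.06 = 1.92 × 10⁵.
5.63 × 10⁵ PFU/mL / 1.92 × 10⁵ = 2.93 PFU/mL.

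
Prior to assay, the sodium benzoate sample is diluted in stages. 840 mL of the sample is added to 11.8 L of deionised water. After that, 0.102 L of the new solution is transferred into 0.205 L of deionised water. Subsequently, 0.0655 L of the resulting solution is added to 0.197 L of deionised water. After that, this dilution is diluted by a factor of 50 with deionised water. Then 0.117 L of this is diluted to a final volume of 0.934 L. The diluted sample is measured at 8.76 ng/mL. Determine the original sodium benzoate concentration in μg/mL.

Overall dilution factor = 15.05 × 3.010 × 4.008 × 50 × 7.983 = 7.24 × 10⁴.
Original = 8.76 ng/mL × 7.24 × 10⁴ = 6.35 × 10⁵ ng/mL = 635 μg/mL.

635 μg/mL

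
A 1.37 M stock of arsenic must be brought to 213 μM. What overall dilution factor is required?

6430

Factor = C₀/C_target = 1.37 M / 213 μM = 6430.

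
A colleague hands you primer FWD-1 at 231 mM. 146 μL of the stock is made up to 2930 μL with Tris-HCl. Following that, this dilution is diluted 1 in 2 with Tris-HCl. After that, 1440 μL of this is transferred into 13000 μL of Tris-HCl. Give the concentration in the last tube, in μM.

Overall dilution factor = 20.07 × 2 × 10.03 = 402.
231 mM / 402 = 0.574 mM = 574 μM.

574 μM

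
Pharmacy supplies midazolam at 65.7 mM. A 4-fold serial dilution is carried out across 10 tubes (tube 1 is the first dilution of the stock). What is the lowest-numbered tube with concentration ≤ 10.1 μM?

Tube n has concentration 65.7 mM / 4ⁿ.
Need 4ⁿ ≥ 65.7 mM / 10.1 μM = 6505, so n ≥ 6.33.
First such tube: n = 7.

tube 7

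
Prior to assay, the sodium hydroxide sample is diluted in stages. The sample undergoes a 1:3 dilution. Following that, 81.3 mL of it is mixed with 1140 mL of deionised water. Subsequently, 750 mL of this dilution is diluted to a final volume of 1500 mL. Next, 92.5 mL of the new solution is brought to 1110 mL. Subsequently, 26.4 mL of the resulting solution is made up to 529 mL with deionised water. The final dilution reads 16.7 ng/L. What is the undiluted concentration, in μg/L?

362 μg/L

Overall dilution factor = 3 × 15.02 × 2 × 12 × 20.04 = 2.17 × 10⁴.
Original = 16.7 ng/L × 2.17 × 10⁴ = 3.62 × 10⁵ ng/L = 362 μg/L.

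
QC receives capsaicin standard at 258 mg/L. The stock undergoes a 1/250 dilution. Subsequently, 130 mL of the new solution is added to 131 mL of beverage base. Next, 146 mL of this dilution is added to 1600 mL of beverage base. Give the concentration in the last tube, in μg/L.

43.0 μg/L

Overall dilution factor = 250 × 2.008 × 11.96 = 6002.
258 mg/L / 6002 = 0.0430 mg/L = 43.0 μg/L.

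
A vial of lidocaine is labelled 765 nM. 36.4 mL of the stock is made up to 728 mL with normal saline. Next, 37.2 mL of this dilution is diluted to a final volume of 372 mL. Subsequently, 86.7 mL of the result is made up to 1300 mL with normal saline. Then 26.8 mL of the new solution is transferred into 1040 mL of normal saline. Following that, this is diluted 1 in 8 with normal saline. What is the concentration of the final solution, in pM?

Overall dilution factor = 20 × 10 × 14.99 × 39.81 × 8 = 9.55 × 10⁵.
765 nM / 9.55 × 10⁵ = 8.01 × 10⁻⁴ nM = 0.801 pM.

0.801 pM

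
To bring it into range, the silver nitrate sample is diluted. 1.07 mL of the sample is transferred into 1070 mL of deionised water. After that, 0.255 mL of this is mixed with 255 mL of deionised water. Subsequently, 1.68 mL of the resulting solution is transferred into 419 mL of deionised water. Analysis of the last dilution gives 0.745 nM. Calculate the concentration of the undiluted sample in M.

Overall dilution factor = 1001 × 1001 × 250.4 = 2.51 × 10⁸.
Original = 0.745 nM × 2.51 × 10⁸ = 1.87 × 10⁸ nM = 0.187 M.

0.187 M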